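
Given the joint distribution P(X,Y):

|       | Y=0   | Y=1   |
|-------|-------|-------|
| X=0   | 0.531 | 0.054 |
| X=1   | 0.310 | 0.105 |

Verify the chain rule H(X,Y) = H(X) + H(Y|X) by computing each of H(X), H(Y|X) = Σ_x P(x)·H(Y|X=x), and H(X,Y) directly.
H(X) = 0.9791 bits, H(Y|X) = 0.5985 bits, H(X,Y) = 1.5775 bits

Marginal of X (row sums):
  P(X=0) = 0.531 + 0.054 = 0.585
  P(X=1) = 0.310 + 0.105 = 0.415
H(X) = -[0.585·log₂(0.585) + 0.415·log₂(0.415)]
  = 0.452493 + 0.526559 = 0.9791 bits

H(Y|X) = Σ_x P(x)·H(Y|X=x):
  X=0: P(X=0) = 0.585, P(Y|X=0) = (59/65, 6/65) → H(Y|X=0) = 0.444126
  X=1: P(X=1) = 0.415, P(Y|X=1) = (62/83, 21/83) → H(Y|X=1) = 0.816017
H(Y|X) = 0.585·0.444126 + 0.415·0.816017 = 0.5985 bits

H(X,Y) = -Σ_{x,y} P(x,y) log₂ P(x,y). Per-cell terms -P(x,y)·log₂P(x,y):
  X=0: 0.484918, 0.227388
  X=1: 0.523795, 0.341412
Sum of the 4 terms: H(X,Y) = 1.5775 bits

Chain rule check:
  H(X) + H(Y|X) = 0.9791 + 0.5985 = 1.5776 bits
  H(X,Y) = 1.5775 bits
✓ Chain rule verified (Δ = 0.0001 is 4-dp rounding noise: each of the three values was rounded independently).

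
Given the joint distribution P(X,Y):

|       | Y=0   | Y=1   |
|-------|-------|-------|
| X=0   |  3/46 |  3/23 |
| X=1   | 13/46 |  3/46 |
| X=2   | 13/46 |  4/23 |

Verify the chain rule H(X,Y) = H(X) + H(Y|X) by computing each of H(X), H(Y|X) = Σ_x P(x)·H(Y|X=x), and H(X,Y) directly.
H(X) = 1.5069 bits, H(Y|X) = 0.8595 bits, H(X,Y) = 2.3664 bits

Marginal of X (row sums):
  P(X=0) = 3/46 + 3/23 = 9/46
  P(X=1) = 13/46 + 3/46 = 8/23
  P(X=2) = 13/46 + 4/23 = 21/46
H(X) = -[(9/46)·log₂(9/46) + (8/23)·log₂(8/23) + (21/46)·log₂(21/46)]
  = 0.46049 + 0.52993 + 0.51644 = 1.5069 bits

H(Y|X) = Σ_x P(x)·H(Y|X=x):
  X=0: P(X=0) = 9/46, P(Y|X=0) = (1/3, 2/3) → H(Y|X=0) = 0.91830
  X=1: P(X=1) = 8/23, P(Y|X=1) = (13/16, 3/16) → H(Y|X=1) = 0.69621
  X=2: P(X=2) = 21/46, P(Y|X=2) = (13/21, 8/21) → H(Y|X=2) = 0.95871
H(Y|X) = (9/46)·0.91830 + (8/23)·0.69621 + (21/46)·0.95871 = 0.8595 bits

H(X,Y) = -Σ_{x,y} P(x,y) log₂ P(x,y). Per-cell terms -P(x,y)·log₂P(x,y):
  X=0: 0.25687, 0.38330
  X=1: 0.51523, 0.25687
  X=2: 0.51523, 0.43888
Sum of the 6 terms: H(X,Y) = 2.3664 bits

Chain rule check:
  H(X) + H(Y|X) = 1.5069 + 0.8595 = 2.3664 bits
  H(X,Y) = 2.3664 bits
✓ Chain rule verified.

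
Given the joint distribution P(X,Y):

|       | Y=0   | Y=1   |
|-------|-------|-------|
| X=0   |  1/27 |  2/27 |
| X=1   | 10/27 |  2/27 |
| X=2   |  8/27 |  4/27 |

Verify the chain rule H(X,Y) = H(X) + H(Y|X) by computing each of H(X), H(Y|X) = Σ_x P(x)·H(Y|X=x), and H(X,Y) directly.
H(X) = 1.3921 bits, H(Y|X) = 0.7991 bits, H(X,Y) = 2.1912 bits

Marginal of X (row sums):
  P(X=0) = 1/27 + 2/27 = 1/9
  P(X=1) = 10/27 + 2/27 = 4/9
  P(X=2) = 8/27 + 4/27 = 4/9
H(X) = -[(1/9)·log₂(1/9) + (4/9)·log₂(4/9) + (4/9)·log₂(4/9)]
  = 0.352214 + 0.519967 + 0.519967 = 1.3921 bits

H(Y|X) = Σ_x P(x)·H(Y|X=x):
  X=0: P(X=0) = 1/9, P(Y|X=0) = (1/3, 2/3) → H(Y|X=0) = 0.918296
  X=1: P(X=1) = 4/9, P(Y|X=1) = (5/6, 1/6) → H(Y|X=1) = 0.650022
  X=2: P(X=2) = 4/9, P(Y|X=2) = (2/3, 1/3) → H(Y|X=2) = 0.918296
H(Y|X) = (1/9)·0.918296 + (4/9)·0.650022 + (4/9)·0.918296 = 0.7991 bits

H(X,Y) = -Σ_{x,y} P(x,y) log₂ P(x,y). Per-cell terms -P(x,y)·log₂P(x,y):
  X=0: 0.176107, 0.278140
  X=1: 0.530726, 0.278140
  X=2: 0.519967, 0.408131
Sum of the 6 terms: H(X,Y) = 2.1912 bits

Chain rule check:
  H(X) + H(Y|X) = 1.3921 + 0.7991 = 2.1912 bits
  H(X,Y) = 2.1912 bits
✓ Chain rule verified.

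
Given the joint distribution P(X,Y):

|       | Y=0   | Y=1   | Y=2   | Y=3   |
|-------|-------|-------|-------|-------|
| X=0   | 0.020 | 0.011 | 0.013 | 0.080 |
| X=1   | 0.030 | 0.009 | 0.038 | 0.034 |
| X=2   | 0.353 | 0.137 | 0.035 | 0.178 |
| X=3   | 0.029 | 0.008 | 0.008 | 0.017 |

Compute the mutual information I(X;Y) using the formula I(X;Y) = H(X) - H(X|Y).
0.1171 bits

I(X;Y) = H(X) - H(X|Y)

Marginal of X (row sums):
  P(X=0) = 0.020 + 0.011 + 0.013 + 0.080 = 0.124
  P(X=1) = 0.030 + 0.009 + 0.038 + 0.034 = 0.111
  P(X=2) = 0.353 + 0.137 + 0.035 + 0.178 = 0.703
  P(X=3) = 0.029 + 0.008 + 0.008 + 0.017 = 0.062
H(X) = -[0.124·log₂(0.124) + 0.111·log₂(0.111) + 0.703·log₂(0.703) + 0.062·log₂(0.062)]
  = 0.37344 + 0.35202 + 0.35741 + 0.24872 = 1.3316 bits

Marginal of Y (column sums):
  P(Y=0) = 0.020 + 0.030 + 0.353 + 0.029 = 0.432
  P(Y=1) = 0.011 + 0.009 + 0.137 + 0.008 = 0.165
  P(Y=2) = 0.013 + 0.038 + 0.035 + 0.008 = 0.094
  P(Y=3) = 0.080 + 0.034 + 0.178 + 0.017 = 0.309
H(X|Y) = Σ_y P(y)·H(X|Y=y):
  Y=0: P(Y=0) = 0.432, P(X|Y=0) = (5/108, 5/72, 353/432, 29/432) → H(X|Y=0) = 0.97213
  Y=1: P(Y=1) = 0.165, P(X|Y=1) = (1/15, 3/55, 137/165, 8/165) → H(X|Y=1) = 0.92382
  Y=2: P(Y=2) = 0.094, P(X|Y=2) = (13/94, 19/47, 35/94, 4/47) → H(X|Y=2) = 1.75616
  Y=3: P(Y=3) = 0.309, P(X|Y=3) = (80/309, 34/309, 178/309, 17/309) → H(X|Y=3) = 1.54365
H(X|Y) = 0.432·0.97213 + 0.165·0.92382 + 0.094·1.75616 + 0.309·1.54365 = 1.2145 bits

I(X;Y) = H(X) - H(X|Y) = 1.3316 - 1.2145 = 0.1171 bits

Cross-check via I(X;Y) = H(X) + H(Y) - H(X,Y): computing H(Y) from the column sums and H(X,Y) from the 16 cells in the same way gives H(Y) = 1.7962 bits and H(X,Y) = 3.0107 bits, so
I(X;Y) = 1.3316 + 1.7962 - 3.0107 = 0.1171 bits ✓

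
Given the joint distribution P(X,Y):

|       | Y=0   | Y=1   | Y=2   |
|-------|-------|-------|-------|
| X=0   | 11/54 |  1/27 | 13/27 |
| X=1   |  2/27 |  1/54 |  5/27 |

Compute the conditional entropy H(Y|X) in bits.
1.1343 bits

H(Y|X) = H(X,Y) - H(X)

H(X,Y) = -Σ_{x,y} P(x,y) log₂ P(x,y). Per-cell terms -P(x,y)·log₂P(x,y):
  X=0: 0.46759, 0.17611, 0.50770
  X=1: 0.27814, 0.10657, 0.45055
Sum of the 6 terms: H(X,Y) = 1.9867 bits

Marginal of X (row sums):
  P(X=0) = 11/54 + 1/27 + 13/27 = 13/18
  P(X=1) = 2/27 + 1/54 + 5/27 = 5/18
H(X) = -[(13/18)·log₂(13/18) + (5/18)·log₂(5/18)]
  = 0.33907 + 0.51333 = 0.8524 bits

H(Y|X) = H(X,Y) - H(X) = 1.9867 - 0.8524 = 1.1343 bits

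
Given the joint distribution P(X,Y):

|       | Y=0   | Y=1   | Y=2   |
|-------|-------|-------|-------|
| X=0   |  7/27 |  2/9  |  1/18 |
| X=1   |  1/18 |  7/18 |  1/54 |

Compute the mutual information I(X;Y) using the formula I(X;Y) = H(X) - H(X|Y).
0.1464 bits

I(X;Y) = H(X) - H(X|Y)

Marginal of X (row sums):
  P(X=0) = 7/27 + 2/9 + 1/18 = 29/54
  P(X=1) = 1/18 + 7/18 + 1/54 = 25/54
H(X) = -[(29/54)·log₂(29/54) + (25/54)·log₂(25/54)]
  = 0.48167 + 0.51437 = 0.9960 bits

Marginal of Y (column sums):
  P(Y=0) = 7/27 + 1/18 = 17/54
  P(Y=1) = 2/9 + 7/18 = 11/18
  P(Y=2) = 1/18 + 1/54 = 2/27
H(X|Y) = Σ_y P(y)·H(X|Y=y):
  Y=0: P(Y=0) = 17/54, P(X|Y=0) = (14/17, 3/17) → H(X|Y=0) = 0.67229
  Y=1: P(Y=1) = 11/18, P(X|Y=1) = (4/11, 7/11) → H(X|Y=1) = 0.94566
  Y=2: P(Y=2) = 2/27, P(X|Y=2) = (3/4, 1/4) → H(X|Y=2) = 0.81128
H(X|Y) = (17/54)·0.67229 + (11/18)·0.94566 + (2/27)·0.81128 = 0.8496 bits

I(X;Y) = H(X) - H(X|Y) = 0.9960 - 0.8496 = 0.1464 bits

Cross-check via I(X;Y) = H(X) + H(Y) - H(X,Y): computing H(Y) from the column sums and H(X,Y) from the 6 cells in the same way gives H(Y) = 1.2373 bits and H(X,Y) = 2.0869 bits, so
I(X;Y) = 0.9960 + 1.2373 - 2.0869 = 0.1464 bits ✓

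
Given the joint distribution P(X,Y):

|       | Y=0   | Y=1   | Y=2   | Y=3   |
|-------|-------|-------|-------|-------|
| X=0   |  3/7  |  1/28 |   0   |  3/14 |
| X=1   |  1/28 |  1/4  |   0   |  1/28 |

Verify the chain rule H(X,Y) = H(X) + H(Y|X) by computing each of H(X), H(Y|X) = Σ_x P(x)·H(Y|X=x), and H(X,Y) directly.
H(X) = 0.9059 bits, H(Y|X) = 1.1093 bits, H(X,Y) = 2.0152 bits

Marginal of X (row sums):
  P(X=0) = 3/7 + 1/28 + 0 + 3/14 = 19/28
  P(X=1) = 1/28 + 1/4 + 0 + 1/28 = 9/28
H(X) = -[(19/28)·log₂(19/28) + (9/28)·log₂(9/28)]
  = 0.37961 + 0.52632 = 0.9059 bits

H(Y|X) = Σ_x P(x)·H(Y|X=x):
  X=0: P(X=0) = 19/28, P(Y|X=0) = (12/19, 1/19, 0, 6/19) → H(Y|X=0) = 1.16744
  X=1: P(X=1) = 9/28, P(Y|X=1) = (1/9, 7/9, 0, 1/9) → H(Y|X=1) = 0.98643
H(Y|X) = (19/28)·1.16744 + (9/28)·0.98643 = 1.1093 bits

H(X,Y) = -Σ_{x,y} P(x,y) log₂ P(x,y). Per-cell terms -P(x,y)·log₂P(x,y):
  X=0: 0.52388, 0.17169, 0.00000, 0.47623
  X=1: 0.17169, 0.50000, 0.00000, 0.17169
  (cells with P = 0 contribute 0)
Sum of the 8 terms: H(X,Y) = 2.0152 bits

Chain rule check:
  H(X) + H(Y|X) = 0.9059 + 1.1093 = 2.0152 bits
  H(X,Y) = 2.0152 bits
✓ Chain rule verified.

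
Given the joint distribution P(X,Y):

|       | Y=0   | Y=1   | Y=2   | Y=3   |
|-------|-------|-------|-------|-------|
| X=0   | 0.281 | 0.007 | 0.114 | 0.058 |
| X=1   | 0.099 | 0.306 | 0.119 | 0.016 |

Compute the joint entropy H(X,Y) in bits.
2.4741 bits

H(X,Y) = -Σ_{x,y} P(x,y) log₂ P(x,y). Per-cell terms -P(x,y)·log₂P(x,y):
  X=0: 0.5146, 0.0501, 0.3571, 0.2383
  X=1: 0.3303, 0.5228, 0.3654, 0.0955
Sum of the 8 terms: H(X,Y) = 2.4741 bits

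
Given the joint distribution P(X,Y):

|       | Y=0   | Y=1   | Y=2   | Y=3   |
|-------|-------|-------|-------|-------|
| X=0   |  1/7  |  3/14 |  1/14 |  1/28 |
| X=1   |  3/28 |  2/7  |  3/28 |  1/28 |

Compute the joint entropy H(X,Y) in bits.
2.6995 bits

H(X,Y) = -Σ_{x,y} P(x,y) log₂ P(x,y). Per-cell terms -P(x,y)·log₂P(x,y):
  X=0: 0.40105, 0.47623, 0.27195, 0.17169
  X=1: 0.34526, 0.51639, 0.34526, 0.17169
Sum of the 8 terms: H(X,Y) = 2.6995 bits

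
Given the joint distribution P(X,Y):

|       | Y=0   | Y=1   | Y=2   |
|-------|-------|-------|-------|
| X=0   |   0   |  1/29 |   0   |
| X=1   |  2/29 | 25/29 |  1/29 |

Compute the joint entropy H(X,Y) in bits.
0.7857 bits

H(X,Y) = -Σ_{x,y} P(x,y) log₂ P(x,y). Per-cell terms -P(x,y)·log₂P(x,y):
  X=0: 0.0000, 0.1675, 0.0000
  X=1: 0.2661, 0.1846, 0.1675
  (cells with P = 0 contribute 0)
Sum of the 6 terms: H(X,Y) = 0.7857 bits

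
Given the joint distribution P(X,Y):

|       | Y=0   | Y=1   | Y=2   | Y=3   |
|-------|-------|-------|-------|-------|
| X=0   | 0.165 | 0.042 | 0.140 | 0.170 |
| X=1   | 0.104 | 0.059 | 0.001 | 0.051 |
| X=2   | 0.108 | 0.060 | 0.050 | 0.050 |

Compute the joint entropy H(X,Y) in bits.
3.2846 bits

H(X,Y) = -Σ_{x,y} P(x,y) log₂ P(x,y). Per-cell terms -P(x,y)·log₂P(x,y):
  X=0: 0.428911, 0.192086, 0.397110, 0.434587
  X=1: 0.339596, 0.240905, 0.009966, 0.218961
  X=2: 0.346777, 0.243534, 0.216096, 0.216096
Sum of the 12 terms: H(X,Y) = 3.2846 bits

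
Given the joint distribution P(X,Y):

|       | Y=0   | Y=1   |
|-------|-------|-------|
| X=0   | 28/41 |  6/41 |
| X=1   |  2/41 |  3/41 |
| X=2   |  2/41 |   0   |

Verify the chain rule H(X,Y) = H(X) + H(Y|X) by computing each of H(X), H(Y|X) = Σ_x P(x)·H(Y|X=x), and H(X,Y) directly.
H(X) = 0.8067 bits, H(Y|X) = 0.6759 bits, H(X,Y) = 1.4827 bits

Marginal of X (row sums):
  P(X=0) = 28/41 + 6/41 = 34/41
  P(X=1) = 2/41 + 3/41 = 5/41
  P(X=2) = 2/41 + 0 = 2/41
H(X) = -[(34/41)·log₂(34/41) + (5/41)·log₂(5/41) + (2/41)·log₂(2/41)]
  = 0.223976 + 0.370198 + 0.212564 = 0.8067 bits

H(Y|X) = Σ_x P(x)·H(Y|X=x):
  X=0: P(X=0) = 34/41, P(Y|X=0) = (14/17, 3/17) → H(Y|X=0) = 0.672295
  X=1: P(X=1) = 5/41, P(Y|X=1) = (2/5, 3/5) → H(Y|X=1) = 0.970951
  X=2: P(X=2) = 2/41, P(Y|X=2) = (1, 0) → H(Y|X=2) = 0.000000
H(Y|X) = (34/41)·0.672295 + (5/41)·0.970951 + (2/41)·0.000000 = 0.6759 bits

H(X,Y) = -Σ_{x,y} P(x,y) log₂ P(x,y). Per-cell terms -P(x,y)·log₂P(x,y):
  X=0: 0.375744, 0.405745
  X=1: 0.212564, 0.276043
  X=2: 0.212564, 0.000000
  (cells with P = 0 contribute 0)
Sum of the 6 terms: H(X,Y) = 1.4827 bits

Chain rule check:
  H(X) + H(Y|X) = 0.8067 + 0.6759 = 1.4826 bits
  H(X,Y) = 1.4827 bits
✓ Chain rule verified (Δ = 0.0001 is 4-dp rounding noise: each of the three values was rounded independently).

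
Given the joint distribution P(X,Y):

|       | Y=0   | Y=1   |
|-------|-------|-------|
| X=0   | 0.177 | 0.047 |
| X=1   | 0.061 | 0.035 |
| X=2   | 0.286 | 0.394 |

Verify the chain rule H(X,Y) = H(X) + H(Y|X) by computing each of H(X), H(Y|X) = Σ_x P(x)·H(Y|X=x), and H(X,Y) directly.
H(X) = 1.1864 bits, H(Y|X) = 0.9244 bits, H(X,Y) = 2.1108 bits

Marginal of X (row sums):
  P(X=0) = 0.177 + 0.047 = 0.224
  P(X=1) = 0.061 + 0.035 = 0.096
  P(X=2) = 0.286 + 0.394 = 0.680
H(X) = -[0.224·log₂(0.224) + 0.096·log₂(0.096) + 0.680·log₂(0.680)]
  = 0.4835 + 0.3246 + 0.3783 = 1.1864 bits

H(Y|X) = Σ_x P(x)·H(Y|X=x):
  X=0: P(X=0) = 0.224, P(Y|X=0) = (177/224, 47/224) → H(Y|X=0) = 0.7411
  X=1: P(X=1) = 0.096, P(Y|X=1) = (61/96, 35/96) → H(Y|X=1) = 0.9464
  X=2: P(X=2) = 0.680, P(Y|X=2) = (143/340, 197/340) → H(Y|X=2) = 0.9817
H(Y|X) = 0.224·0.7411 + 0.096·0.9464 + 0.680·0.9817 = 0.9244 bits

H(X,Y) = -Σ_{x,y} P(x,y) log₂ P(x,y). Per-cell terms -P(x,y)·log₂P(x,y):
  X=0: 0.4422, 0.2073
  X=1: 0.2461, 0.1693
  X=2: 0.5165, 0.5294
Sum of the 6 terms: H(X,Y) = 2.1108 bits

Chain rule check:
  H(X) + H(Y|X) = 1.1864 + 0.9244 = 2.1108 bits
  H(X,Y) = 2.1108 bits
✓ Chain rule verified.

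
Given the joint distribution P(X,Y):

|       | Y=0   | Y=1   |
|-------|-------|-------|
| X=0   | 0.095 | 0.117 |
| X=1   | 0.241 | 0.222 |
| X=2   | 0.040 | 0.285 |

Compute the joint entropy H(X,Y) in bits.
2.3634 bits

H(X,Y) = -Σ_{x,y} P(x,y) log₂ P(x,y). Per-cell terms -P(x,y)·log₂P(x,y):
  X=0: 0.3226, 0.3622
  X=1: 0.4947, 0.4820
  X=2: 0.1858, 0.5161
Sum of the 6 terms: H(X,Y) = 2.3634 bits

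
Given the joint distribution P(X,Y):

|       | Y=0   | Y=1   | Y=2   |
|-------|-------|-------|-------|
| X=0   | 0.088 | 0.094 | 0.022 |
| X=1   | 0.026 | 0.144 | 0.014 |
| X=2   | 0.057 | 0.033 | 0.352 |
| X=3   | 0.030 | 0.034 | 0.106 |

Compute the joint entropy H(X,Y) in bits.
2.9651 bits

H(X,Y) = -Σ_{x,y} P(x,y) log₂ P(x,y). Per-cell terms -P(x,y)·log₂P(x,y):
  X=0: 0.30856, 0.32065, 0.12114
  X=1: 0.13690, 0.40260, 0.08622
  X=2: 0.23557, 0.16241, 0.53024
  X=3: 0.15177, 0.16586, 0.34321
Sum of the 12 terms: H(X,Y) = 2.9651 bits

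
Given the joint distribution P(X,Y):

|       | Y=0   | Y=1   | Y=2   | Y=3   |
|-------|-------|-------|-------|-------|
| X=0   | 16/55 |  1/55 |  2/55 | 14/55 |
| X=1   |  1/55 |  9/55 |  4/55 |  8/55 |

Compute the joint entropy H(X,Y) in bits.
2.5117 bits

H(X,Y) = -Σ_{x,y} P(x,y) log₂ P(x,y). Per-cell terms -P(x,y)·log₂P(x,y):
  X=0: 0.5182, 0.1051, 0.1739, 0.5025
  X=1: 0.1051, 0.4273, 0.2750, 0.4046
Sum of the 8 terms: H(X,Y) = 2.5117 bits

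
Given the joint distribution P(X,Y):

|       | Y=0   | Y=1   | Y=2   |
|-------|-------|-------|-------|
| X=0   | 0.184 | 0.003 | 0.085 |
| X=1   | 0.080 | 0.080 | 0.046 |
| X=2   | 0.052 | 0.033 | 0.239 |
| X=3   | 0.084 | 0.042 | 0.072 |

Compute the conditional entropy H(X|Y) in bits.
1.7375 bits

H(X|Y) = H(X,Y) - H(Y)

H(X,Y) = -Σ_{x,y} P(x,y) log₂ P(x,y). Per-cell terms -P(x,y)·log₂P(x,y):
  X=0: 0.4493689, 0.0251425, 0.3022934
  X=1: 0.2915085, 0.2915085, 0.2043422
  X=2: 0.2217979, 0.1624059, 0.4935153
  X=3: 0.3001712, 0.1920856, 0.2733019
Sum of the 12 terms: H(X,Y) = 3.2074418 bits

Marginal of Y (column sums):
  P(Y=0) = 0.184 + 0.080 + 0.052 + 0.084 = 0.400
  P(Y=1) = 0.003 + 0.080 + 0.033 + 0.042 = 0.158
  P(Y=2) = 0.085 + 0.046 + 0.239 + 0.072 = 0.442
H(Y) = -[0.400·log₂(0.400) + 0.158·log₂(0.158) + 0.442·log₂(0.442)]
  = 0.5287712 + 0.4205966 + 0.5206237 = 1.4699915 bits

H(X|Y) = H(X,Y) - H(Y) = 3.2074418 - 1.4699915 = 1.7375 bits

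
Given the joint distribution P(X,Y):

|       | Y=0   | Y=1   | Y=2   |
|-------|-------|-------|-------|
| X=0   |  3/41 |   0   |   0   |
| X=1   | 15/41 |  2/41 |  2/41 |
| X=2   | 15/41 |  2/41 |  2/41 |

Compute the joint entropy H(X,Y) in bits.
2.1878 bits

H(X,Y) = -Σ_{x,y} P(x,y) log₂ P(x,y). Per-cell terms -P(x,y)·log₂P(x,y):
  X=0: 0.2760, 0.0000, 0.0000
  X=1: 0.5307, 0.2126, 0.2126
  X=2: 0.5307, 0.2126, 0.2126
  (cells with P = 0 contribute 0)
Sum of the 9 terms: H(X,Y) = 2.1878 bits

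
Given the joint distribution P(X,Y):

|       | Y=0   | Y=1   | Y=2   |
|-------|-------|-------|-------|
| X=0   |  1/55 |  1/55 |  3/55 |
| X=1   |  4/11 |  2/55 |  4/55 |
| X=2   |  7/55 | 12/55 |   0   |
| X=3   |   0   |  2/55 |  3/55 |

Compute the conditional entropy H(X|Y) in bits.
1.2126 bits

H(X|Y) = H(X,Y) - H(Y)

H(X,Y) = -Σ_{x,y} P(x,y) log₂ P(x,y). Per-cell terms -P(x,y)·log₂P(x,y):
  X=0: 0.10512, 0.10512, 0.22889
  X=1: 0.53070, 0.17387, 0.27501
  X=2: 0.37851, 0.47921, 0.00000
  X=3: 0.00000, 0.17387, 0.22889
  (cells with P = 0 contribute 0)
Sum of the 12 terms: H(X,Y) = 2.6792 bits

Marginal of Y (column sums):
  P(Y=0) = 1/55 + 4/11 + 7/55 + 0 = 28/55
  P(Y=1) = 1/55 + 2/55 + 12/55 + 2/55 = 17/55
  P(Y=2) = 3/55 + 4/55 + 0 + 3/55 = 2/11
H(Y) = -[(28/55)·log₂(28/55) + (17/55)·log₂(17/55) + (2/11)·log₂(2/11)]
  = 0.49586 + 0.52357 + 0.44717 = 1.4666 bits

H(X|Y) = H(X,Y) - H(Y) = 2.6792 - 1.4666 = 1.2126 bits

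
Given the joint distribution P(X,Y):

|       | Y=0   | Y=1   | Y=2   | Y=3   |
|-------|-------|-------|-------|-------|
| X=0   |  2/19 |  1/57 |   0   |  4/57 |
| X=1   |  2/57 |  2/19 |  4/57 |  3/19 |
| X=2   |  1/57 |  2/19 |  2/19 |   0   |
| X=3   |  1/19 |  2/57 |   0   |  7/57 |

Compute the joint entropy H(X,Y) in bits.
3.4649 bits

H(X,Y) = -Σ_{x,y} P(x,y) log₂ P(x,y). Per-cell terms -P(x,y)·log₂P(x,y):
  X=0: 0.34189, 0.10233, 0.00000, 0.26897
  X=1: 0.16958, 0.34189, 0.26897, 0.42047
  X=2: 0.10233, 0.34189, 0.34189, 0.00000
  X=3: 0.22358, 0.16958, 0.00000, 0.37156
  (cells with P = 0 contribute 0)
Sum of the 16 terms: H(X,Y) = 3.4649 bits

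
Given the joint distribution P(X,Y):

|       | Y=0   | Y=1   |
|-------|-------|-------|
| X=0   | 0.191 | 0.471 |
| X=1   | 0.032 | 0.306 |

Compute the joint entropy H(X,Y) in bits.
1.6495 bits

H(X,Y) = -Σ_{x,y} P(x,y) log₂ P(x,y). Per-cell terms -P(x,y)·log₂P(x,y):
  X=0: 0.4562, 0.5116
  X=1: 0.1589, 0.5228
Sum of the 4 terms: H(X,Y) = 1.6495 bits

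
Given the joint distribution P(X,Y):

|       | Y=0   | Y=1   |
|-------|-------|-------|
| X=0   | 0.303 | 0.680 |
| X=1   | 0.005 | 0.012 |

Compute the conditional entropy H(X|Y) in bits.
0.1242 bits

H(X|Y) = H(X,Y) - H(Y)

H(X,Y) = -Σ_{x,y} P(x,y) log₂ P(x,y). Per-cell terms -P(x,y)·log₂P(x,y):
  X=0: 0.5220, 0.3783
  X=1: 0.0382, 0.0766
Sum of the 4 terms: H(X,Y) = 1.0151 bits

Marginal of Y (column sums):
  P(Y=0) = 0.303 + 0.005 = 0.308
  P(Y=1) = 0.680 + 0.012 = 0.692
H(Y) = -[0.308·log₂(0.308) + 0.692·log₂(0.692)]
  = 0.5233 + 0.3676 = 0.8909 bits

H(X|Y) = H(X,Y) - H(Y) = 1.0151 - 0.8909 = 0.1242 bits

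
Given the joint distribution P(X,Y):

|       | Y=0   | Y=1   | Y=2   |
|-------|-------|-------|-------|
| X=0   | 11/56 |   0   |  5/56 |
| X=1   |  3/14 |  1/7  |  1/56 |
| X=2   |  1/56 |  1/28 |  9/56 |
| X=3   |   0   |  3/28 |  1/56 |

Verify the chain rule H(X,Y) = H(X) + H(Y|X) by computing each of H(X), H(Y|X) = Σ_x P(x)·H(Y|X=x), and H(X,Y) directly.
H(X) = 1.8983 bits, H(Y|X) = 1.0034 bits, H(X,Y) = 2.9016 bits

Marginal of X (row sums):
  P(X=0) = 11/56 + 0 + 5/56 = 2/7
  P(X=1) = 3/14 + 1/7 + 1/56 = 3/8
  P(X=2) = 1/56 + 1/28 + 9/56 = 3/14
  P(X=3) = 0 + 3/28 + 1/56 = 1/8
H(X) = -[(2/7)·log₂(2/7) + (3/8)·log₂(3/8) + (3/14)·log₂(3/14) + (1/8)·log₂(1/8)]
  = 0.51639 + 0.53064 + 0.47623 + 0.37500 = 1.8983 bits

H(Y|X) = Σ_x P(x)·H(Y|X=x):
  X=0: P(X=0) = 2/7, P(Y|X=0) = (11/16, 0, 5/16) → H(Y|X=0) = 0.89604
  X=1: P(X=1) = 3/8, P(Y|X=1) = (4/7, 8/21, 1/21) → H(Y|X=1) = 1.20091
  X=2: P(X=2) = 3/14, P(Y|X=2) = (1/12, 1/6, 3/4) → H(Y|X=2) = 1.04085
  X=3: P(X=3) = 1/8, P(Y|X=3) = (0, 6/7, 1/7) → H(Y|X=3) = 0.59167
H(Y|X) = (2/7)·0.89604 + (3/8)·1.20091 + (3/14)·1.04085 + (1/8)·0.59167 = 1.0034 bits

H(X,Y) = -Σ_{x,y} P(x,y) log₂ P(x,y). Per-cell terms -P(x,y)·log₂P(x,y):
  X=0: 0.46120, 0.00000, 0.31120
  X=1: 0.47623, 0.40105, 0.10370
  X=2: 0.10370, 0.17169, 0.42387
  X=3: 0.00000, 0.34526, 0.10370
  (cells with P = 0 contribute 0)
Sum of the 12 terms: H(X,Y) = 2.9016 bits

Chain rule check:
  H(X) + H(Y|X) = 1.8983 + 1.0034 = 2.9017 bits
  H(X,Y) = 2.9016 bits
✓ Chain rule verified (Δ = 0.0001 is 4-dp rounding noise: each of the three values was rounded independently).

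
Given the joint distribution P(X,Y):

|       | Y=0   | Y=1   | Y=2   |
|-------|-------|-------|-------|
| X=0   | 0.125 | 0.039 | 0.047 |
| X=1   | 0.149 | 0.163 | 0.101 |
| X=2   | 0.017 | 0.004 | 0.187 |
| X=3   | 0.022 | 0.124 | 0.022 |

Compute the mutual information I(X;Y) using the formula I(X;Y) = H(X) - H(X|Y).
0.3523 bits

I(X;Y) = H(X) - H(X|Y)

Marginal of X (row sums):
  P(X=0) = 0.125 + 0.039 + 0.047 = 0.211
  P(X=1) = 0.149 + 0.163 + 0.101 = 0.413
  P(X=2) = 0.017 + 0.004 + 0.187 = 0.208
  P(X=3) = 0.022 + 0.124 + 0.022 = 0.168
H(X) = -[0.211·log₂(0.211) + 0.413·log₂(0.413) + 0.208·log₂(0.208) + 0.168·log₂(0.168)]
  = 0.47363 + 0.52690 + 0.47119 + 0.43234 = 1.9041 bits

Marginal of Y (column sums):
  P(Y=0) = 0.125 + 0.149 + 0.017 + 0.022 = 0.313
  P(Y=1) = 0.039 + 0.163 + 0.004 + 0.124 = 0.330
  P(Y=2) = 0.047 + 0.101 + 0.187 + 0.022 = 0.357
H(X|Y) = Σ_y P(y)·H(X|Y=y):
  Y=0: P(Y=0) = 0.313, P(X|Y=0) = (125/313, 149/313, 17/313, 22/313) → H(X|Y=0) = 1.53611
  Y=1: P(Y=1) = 0.330, P(X|Y=1) = (13/110, 163/330, 2/165, 62/165) → H(X|Y=1) = 1.47452
  Y=2: P(Y=2) = 0.357, P(X|Y=2) = (47/357, 101/357, 11/21, 22/357) → H(X|Y=2) = 1.63686
H(X|Y) = 0.313·1.53611 + 0.330·1.47452 + 0.357·1.63686 = 1.5518 bits

I(X;Y) = H(X) - H(X|Y) = 1.9041 - 1.5518 = 0.3523 bits

Cross-check via I(X;Y) = H(X) + H(Y) - H(X,Y): computing H(Y) from the column sums and H(X,Y) from the 12 cells in the same way gives H(Y) = 1.5828 bits and H(X,Y) = 3.1346 bits, so
I(X;Y) = 1.9041 + 1.5828 - 3.1346 = 0.3523 bits ✓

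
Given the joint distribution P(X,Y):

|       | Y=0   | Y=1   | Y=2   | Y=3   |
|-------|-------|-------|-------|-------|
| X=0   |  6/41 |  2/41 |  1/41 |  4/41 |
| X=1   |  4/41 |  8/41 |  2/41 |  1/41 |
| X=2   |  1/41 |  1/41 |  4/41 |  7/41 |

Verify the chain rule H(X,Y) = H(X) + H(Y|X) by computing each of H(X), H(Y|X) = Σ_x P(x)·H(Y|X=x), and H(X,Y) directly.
H(X) = 1.5816 bits, H(Y|X) = 1.6501 bits, H(X,Y) = 3.2317 bits

Marginal of X (row sums):
  P(X=0) = 6/41 + 2/41 + 1/41 + 4/41 = 13/41
  P(X=1) = 4/41 + 8/41 + 2/41 + 1/41 = 15/41
  P(X=2) = 1/41 + 1/41 + 4/41 + 7/41 = 13/41
H(X) = -[(13/41)·log₂(13/41) + (15/41)·log₂(15/41) + (13/41)·log₂(13/41)]
  = 0.52543 + 0.53073 + 0.52543 = 1.5816 bits

H(Y|X) = Σ_x P(x)·H(Y|X=x):
  X=0: P(X=0) = 13/41, P(Y|X=0) = (6/13, 2/13, 1/13, 4/13) → H(Y|X=0) = 1.73815
  X=1: P(X=1) = 15/41, P(Y|X=1) = (4/15, 8/15, 2/15, 1/15) → H(Y|X=1) = 1.64022
  X=2: P(X=2) = 13/41, P(Y|X=2) = (1/13, 1/13, 4/13, 7/13) → H(Y|X=2) = 1.57340
H(Y|X) = (13/41)·1.73815 + (15/41)·1.64022 + (13/41)·1.57340 = 1.6501 bits

H(X,Y) = -Σ_{x,y} P(x,y) log₂ P(x,y). Per-cell terms -P(x,y)·log₂P(x,y):
  X=0: 0.40574, 0.21256, 0.13067, 0.32757
  X=1: 0.32757, 0.46001, 0.21256, 0.13067
  X=2: 0.13067, 0.13067, 0.32757, 0.43540
Sum of the 12 terms: H(X,Y) = 3.2317 bits

Chain rule check:
  H(X) + H(Y|X) = 1.5816 + 1.6501 = 3.2317 bits
  H(X,Y) = 3.2317 bits
✓ Chain rule verified.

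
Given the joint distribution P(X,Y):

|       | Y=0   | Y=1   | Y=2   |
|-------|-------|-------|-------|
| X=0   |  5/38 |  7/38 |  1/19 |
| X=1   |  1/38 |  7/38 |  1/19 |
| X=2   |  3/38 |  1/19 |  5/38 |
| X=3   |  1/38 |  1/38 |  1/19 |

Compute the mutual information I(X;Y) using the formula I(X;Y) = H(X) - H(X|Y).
0.1631 bits

I(X;Y) = H(X) - H(X|Y)

Marginal of X (row sums):
  P(X=0) = 5/38 + 7/38 + 1/19 = 7/19
  P(X=1) = 1/38 + 7/38 + 1/19 = 5/19
  P(X=2) = 3/38 + 1/19 + 5/38 = 5/19
  P(X=3) = 1/38 + 1/38 + 1/19 = 2/19
H(X) = -[(7/19)·log₂(7/19) + (5/19)·log₂(5/19) + (5/19)·log₂(5/19) + (2/19)·log₂(2/19)]
  = 0.53074 + 0.50684 + 0.50684 + 0.34189 = 1.88631 bits

Marginal of Y (column sums):
  P(Y=0) = 5/38 + 1/38 + 3/38 + 1/38 = 5/19
  P(Y=1) = 7/38 + 7/38 + 1/19 + 1/38 = 17/38
  P(Y=2) = 1/19 + 1/19 + 5/38 + 1/19 = 11/38
H(X|Y) = Σ_y P(y)·H(X|Y=y):
  Y=0: P(Y=0) = 5/19, P(X|Y=0) = (1/2, 1/10, 3/10, 1/10) → H(X|Y=0) = 1.68548
  Y=1: P(Y=1) = 17/38, P(X|Y=1) = (7/17, 7/17, 2/17, 1/17) → H(X|Y=1) = 1.65788
  Y=2: P(Y=2) = 11/38, P(X|Y=2) = (2/11, 2/11, 5/11, 2/11) → H(X|Y=2) = 1.85856
H(X|Y) = (5/19)·1.68548 + (17/38)·1.65788 + (11/38)·1.85856 = 1.72323 bits

I(X;Y) = H(X) - H(X|Y) = 1.88631 - 1.72323 = 0.1631 bits

Cross-check via I(X;Y) = H(X) + H(Y) - H(X,Y): computing H(Y) from the column sums and H(X,Y) from the 12 cells in the same way gives H(Y) = 1.54372 bits and H(X,Y) = 3.26695 bits, so
I(X;Y) = 1.88631 + 1.54372 - 3.26695 = 0.1631 bits ✓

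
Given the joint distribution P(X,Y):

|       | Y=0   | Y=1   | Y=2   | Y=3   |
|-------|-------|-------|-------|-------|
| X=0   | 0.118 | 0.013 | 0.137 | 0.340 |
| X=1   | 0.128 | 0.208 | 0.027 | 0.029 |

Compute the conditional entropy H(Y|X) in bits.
1.5409 bits

H(Y|X) = H(X,Y) - H(X)

H(X,Y) = -Σ_{x,y} P(x,y) log₂ P(x,y). Per-cell terms -P(x,y)·log₂P(x,y):
  X=0: 0.363811, 0.081449, 0.392882, 0.529174
  X=1: 0.379620, 0.471192, 0.140694, 0.148126
Sum of the 8 terms: H(X,Y) = 2.50695 bits

Marginal of X (row sums):
  P(X=0) = 0.118 + 0.013 + 0.137 + 0.340 = 0.608
  P(X=1) = 0.128 + 0.208 + 0.027 + 0.029 = 0.392
H(X) = -[0.608·log₂(0.608) + 0.392·log₂(0.392)]
  = 0.436457 + 0.529621 = 0.96608 bits

H(Y|X) = H(X,Y) - H(X) = 2.50695 - 0.96608 = 1.5409 bits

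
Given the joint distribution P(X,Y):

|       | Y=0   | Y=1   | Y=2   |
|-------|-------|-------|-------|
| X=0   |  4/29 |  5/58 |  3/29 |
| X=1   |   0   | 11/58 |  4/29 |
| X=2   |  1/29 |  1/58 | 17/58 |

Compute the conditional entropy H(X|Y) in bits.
1.2349 bits

H(X|Y) = H(X,Y) - H(Y)

H(X,Y) = -Σ_{x,y} P(x,y) log₂ P(x,y). Per-cell terms -P(x,y)·log₂P(x,y):
  X=0: 0.394204, 0.304832, 0.338588
  X=1: 0.000000, 0.454897, 0.394204
  X=2: 0.167517, 0.101000, 0.518945
  (cells with P = 0 contribute 0)
Sum of the 9 terms: H(X,Y) = 2.67419 bits

Marginal of Y (column sums):
  P(Y=0) = 4/29 + 0 + 1/29 = 5/29
  P(Y=1) = 5/58 + 11/58 + 1/58 = 17/58
  P(Y=2) = 3/29 + 4/29 + 17/58 = 31/58
H(Y) = -[(5/29)·log₂(5/29) + (17/58)·log₂(17/58) + (31/58)·log₂(31/58)]
  = 0.437251 + 0.518945 + 0.483057 = 1.43925 bits

H(X|Y) = H(X,Y) - H(Y) = 2.67419 - 1.43925 = 1.2349 bits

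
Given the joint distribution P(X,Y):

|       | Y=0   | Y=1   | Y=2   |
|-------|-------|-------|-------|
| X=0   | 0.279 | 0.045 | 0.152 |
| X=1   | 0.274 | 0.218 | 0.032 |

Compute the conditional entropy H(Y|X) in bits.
1.2797 bits

H(Y|X) = H(X,Y) - H(X)

H(X,Y) = -Σ_{x,y} P(x,y) log₂ P(x,y). Per-cell terms -P(x,y)·log₂P(x,y):
  X=0: 0.51382, 0.20133, 0.41311
  X=1: 0.51176, 0.47908, 0.15891
Sum of the 6 terms: H(X,Y) = 2.2780 bits

Marginal of X (row sums):
  P(X=0) = 0.279 + 0.045 + 0.152 = 0.476
  P(X=1) = 0.274 + 0.218 + 0.032 = 0.524
H(X) = -[0.476·log₂(0.476) + 0.524·log₂(0.524)]
  = 0.50978 + 0.48856 = 0.9983 bits

H(Y|X) = H(X,Y) - H(X) = 2.2780 - 0.9983 = 1.2797 bits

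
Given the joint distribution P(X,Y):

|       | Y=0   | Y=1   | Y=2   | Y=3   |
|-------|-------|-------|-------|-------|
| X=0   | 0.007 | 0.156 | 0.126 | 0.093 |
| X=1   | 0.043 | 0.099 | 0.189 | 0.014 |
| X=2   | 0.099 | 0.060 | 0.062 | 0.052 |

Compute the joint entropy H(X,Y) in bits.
3.2738 bits

H(X,Y) = -Σ_{x,y} P(x,y) log₂ P(x,y). Per-cell terms -P(x,y)·log₂P(x,y):
  X=0: 0.0501, 0.4181, 0.3766, 0.3187
  X=1: 0.1952, 0.3303, 0.4543, 0.0862
  X=2: 0.3303, 0.2435, 0.2487, 0.2218
Sum of the 12 terms: H(X,Y) = 3.2738 bits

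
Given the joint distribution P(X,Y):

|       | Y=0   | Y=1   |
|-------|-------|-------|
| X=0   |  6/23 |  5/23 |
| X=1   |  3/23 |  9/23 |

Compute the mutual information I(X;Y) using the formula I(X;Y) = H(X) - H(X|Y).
0.0670 bits

I(X;Y) = H(X) - H(X|Y)

Marginal of X (row sums):
  P(X=0) = 6/23 + 5/23 = 11/23
  P(X=1) = 3/23 + 9/23 = 12/23
H(X) = -[(11/23)·log₂(11/23) + (12/23)·log₂(12/23)]
  = 0.508932 + 0.489704 = 0.99864 bits

Marginal of Y (column sums):
  P(Y=0) = 6/23 + 3/23 = 9/23
  P(Y=1) = 5/23 + 9/23 = 14/23
H(X|Y) = Σ_y P(y)·H(X|Y=y):
  Y=0: P(Y=0) = 9/23, P(X|Y=0) = (2/3, 1/3) → H(X|Y=0) = 0.918296
  Y=1: P(Y=1) = 14/23, P(X|Y=1) = (5/14, 9/14) → H(X|Y=1) = 0.940286
H(X|Y) = (9/23)·0.918296 + (14/23)·0.940286 = 0.93168 bits

I(X;Y) = H(X) - H(X|Y) = 0.99864 - 0.93168 = 0.0670 bits

Cross-check via I(X;Y) = H(X) + H(Y) - H(X,Y): computing H(Y) from the column sums and H(X,Y) from the 4 cells in the same way gives H(Y) = 0.96564 bits and H(X,Y) = 1.89732 bits, so
I(X;Y) = 0.99864 + 0.96564 - 1.89732 = 0.0670 bits ✓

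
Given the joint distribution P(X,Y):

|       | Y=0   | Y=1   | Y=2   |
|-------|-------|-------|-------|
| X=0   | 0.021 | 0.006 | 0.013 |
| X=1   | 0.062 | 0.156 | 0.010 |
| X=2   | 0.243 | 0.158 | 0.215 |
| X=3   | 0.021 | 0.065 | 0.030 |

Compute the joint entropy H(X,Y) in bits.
2.8945 bits

H(X,Y) = -Σ_{x,y} P(x,y) log₂ P(x,y). Per-cell terms -P(x,y)·log₂P(x,y):
  X=0: 0.11704, 0.04428, 0.08145
  X=1: 0.24872, 0.41814, 0.06644
  X=2: 0.49596, 0.42060, 0.47678
  X=3: 0.11704, 0.25632, 0.15177
Sum of the 12 terms: H(X,Y) = 2.8945 bits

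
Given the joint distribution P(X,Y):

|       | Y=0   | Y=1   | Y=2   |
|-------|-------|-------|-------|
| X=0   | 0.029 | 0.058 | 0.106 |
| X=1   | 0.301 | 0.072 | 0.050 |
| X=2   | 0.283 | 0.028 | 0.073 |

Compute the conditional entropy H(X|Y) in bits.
1.3354 bits

H(X|Y) = H(X,Y) - H(Y)

H(X,Y) = -Σ_{x,y} P(x,y) log₂ P(x,y). Per-cell terms -P(x,y)·log₂P(x,y):
  X=0: 0.1481, 0.2383, 0.3432
  X=1: 0.5214, 0.2733, 0.2161
  X=2: 0.5154, 0.1444, 0.2756
Sum of the 9 terms: H(X,Y) = 2.6758 bits

Marginal of Y (column sums):
  P(Y=0) = 0.029 + 0.301 + 0.283 = 0.613
  P(Y=1) = 0.058 + 0.072 + 0.028 = 0.158
  P(Y=2) = 0.106 + 0.050 + 0.073 = 0.229
H(Y) = -[0.613·log₂(0.613) + 0.158·log₂(0.158) + 0.229·log₂(0.229)]
  = 0.4328 + 0.4206 + 0.4870 = 1.3404 bits

H(X|Y) = H(X,Y) - H(Y) = 2.6758 - 1.3404 = 1.3354 bits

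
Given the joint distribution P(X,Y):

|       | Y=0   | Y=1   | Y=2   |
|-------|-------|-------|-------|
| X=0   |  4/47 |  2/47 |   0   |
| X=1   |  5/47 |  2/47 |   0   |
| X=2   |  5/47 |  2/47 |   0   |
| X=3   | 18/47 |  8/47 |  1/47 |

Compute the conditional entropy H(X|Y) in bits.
1.6388 bits

H(X|Y) = H(X,Y) - H(Y)

H(X,Y) = -Σ_{x,y} P(x,y) log₂ P(x,y). Per-cell terms -P(x,y)·log₂P(x,y):
  X=0: 0.302518, 0.193812, 0.000000
  X=1: 0.343900, 0.193812, 0.000000
  X=2: 0.343900, 0.193812, 0.000000
  X=3: 0.530297, 0.434824, 0.118183
  (cells with P = 0 contribute 0)
Sum of the 12 terms: H(X,Y) = 2.65506 bits

Marginal of Y (column sums):
  P(Y=0) = 4/47 + 5/47 + 5/47 + 18/47 = 32/47
  P(Y=1) = 2/47 + 2/47 + 2/47 + 8/47 = 14/47
  P(Y=2) = 0 + 0 + 0 + 1/47 = 1/47
H(Y) = -[(32/47)·log₂(32/47) + (14/47)·log₂(14/47) + (1/47)·log₂(1/47)]
  = 0.377592 + 0.520453 + 0.118183 = 1.01623 bits

H(X|Y) = H(X,Y) - H(Y) = 2.65506 - 1.01623 = 1.6388 bits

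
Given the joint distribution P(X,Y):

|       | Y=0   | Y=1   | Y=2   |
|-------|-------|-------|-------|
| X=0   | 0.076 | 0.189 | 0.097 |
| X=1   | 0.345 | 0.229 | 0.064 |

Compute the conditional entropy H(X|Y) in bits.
0.8581 bits

H(X|Y) = H(X,Y) - H(Y)

H(X,Y) = -Σ_{x,y} P(x,y) log₂ P(x,y). Per-cell terms -P(x,y)·log₂P(x,y):
  X=0: 0.28256, 0.45427, 0.32649
  X=1: 0.52969, 0.48699, 0.25381
Sum of the 6 terms: H(X,Y) = 2.3338 bits

Marginal of Y (column sums):
  P(Y=0) = 0.076 + 0.345 = 0.421
  P(Y=1) = 0.189 + 0.229 = 0.418
  P(Y=2) = 0.097 + 0.064 = 0.161
H(Y) = -[0.421·log₂(0.421) + 0.418·log₂(0.418) + 0.161·log₂(0.161)]
  = 0.52545 + 0.52602 + 0.42421 = 1.4757 bits

H(X|Y) = H(X,Y) - H(Y) = 2.3338 - 1.4757 = 0.8581 bits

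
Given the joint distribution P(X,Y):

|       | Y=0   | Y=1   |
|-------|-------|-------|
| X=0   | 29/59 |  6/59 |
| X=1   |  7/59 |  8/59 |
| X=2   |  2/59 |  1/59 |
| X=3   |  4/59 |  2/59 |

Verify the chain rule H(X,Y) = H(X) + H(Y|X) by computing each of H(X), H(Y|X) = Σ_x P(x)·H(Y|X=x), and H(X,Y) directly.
H(X) = 1.5031 bits, H(Y|X) = 0.7856 bits, H(X,Y) = 2.2887 bits

Marginal of X (row sums):
  P(X=0) = 29/59 + 6/59 = 35/59
  P(X=1) = 7/59 + 8/59 = 15/59
  P(X=2) = 2/59 + 1/59 = 3/59
  P(X=3) = 4/59 + 2/59 = 6/59
H(X) = -[(35/59)·log₂(35/59) + (15/59)·log₂(15/59) + (3/59)·log₂(3/59) + (6/59)·log₂(6/59)]
  = 0.4469 + 0.5023 + 0.2185 + 0.3354 = 1.5031 bits

H(Y|X) = Σ_x P(x)·H(Y|X=x):
  X=0: P(X=0) = 35/59, P(Y|X=0) = (29/35, 6/35) → H(Y|X=0) = 0.6610
  X=1: P(X=1) = 15/59, P(Y|X=1) = (7/15, 8/15) → H(Y|X=1) = 0.9968
  X=2: P(X=2) = 3/59, P(Y|X=2) = (2/3, 1/3) → H(Y|X=2) = 0.9183
  X=3: P(X=3) = 6/59, P(Y|X=3) = (2/3, 1/3) → H(Y|X=3) = 0.9183
H(Y|X) = (35/59)·0.6610 + (15/59)·0.9968 + (3/59)·0.9183 + (6/59)·0.9183 = 0.7856 bits

H(X,Y) = -Σ_{x,y} P(x,y) log₂ P(x,y). Per-cell terms -P(x,y)·log₂P(x,y):
  X=0: 0.5036, 0.3354
  X=1: 0.3649, 0.3909
  X=2: 0.1655, 0.0997
  X=3: 0.2632, 0.1655
Sum of the 8 terms: H(X,Y) = 2.2887 bits

Chain rule check:
  H(X) + H(Y|X) = 1.5031 + 0.7856 = 2.2887 bits
  H(X,Y) = 2.2887 bits
✓ Chain rule verified.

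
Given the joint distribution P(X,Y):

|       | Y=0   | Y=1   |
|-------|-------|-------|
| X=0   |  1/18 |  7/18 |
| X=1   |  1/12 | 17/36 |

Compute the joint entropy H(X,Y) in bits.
1.5715 bits

H(X,Y) = -Σ_{x,y} P(x,y) log₂ P(x,y). Per-cell terms -P(x,y)·log₂P(x,y):
  X=0: 0.2317, 0.5299
  X=1: 0.2987, 0.5112
Sum of the 4 terms: H(X,Y) = 1.5715 bits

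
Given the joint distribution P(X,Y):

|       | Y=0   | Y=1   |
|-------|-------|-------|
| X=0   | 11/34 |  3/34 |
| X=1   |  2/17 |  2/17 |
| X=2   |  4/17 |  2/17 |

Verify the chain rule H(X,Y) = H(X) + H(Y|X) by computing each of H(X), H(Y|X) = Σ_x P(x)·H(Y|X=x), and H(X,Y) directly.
H(X) = 1.5486 bits, H(Y|X) = 0.8681 bits, H(X,Y) = 2.4166 bits

Marginal of X (row sums):
  P(X=0) = 11/34 + 3/34 = 7/17
  P(X=1) = 2/17 + 2/17 = 4/17
  P(X=2) = 4/17 + 2/17 = 6/17
H(X) = -[(7/17)·log₂(7/17) + (4/17)·log₂(4/17) + (6/17)·log₂(6/17)]
  = 0.52710 + 0.49117 + 0.53029 = 1.5486 bits

H(Y|X) = Σ_x P(x)·H(Y|X=x):
  X=0: P(X=0) = 7/17, P(Y|X=0) = (11/14, 3/14) → H(Y|X=0) = 0.74960
  X=1: P(X=1) = 4/17, P(Y|X=1) = (1/2, 1/2) → H(Y|X=1) = 1.00000
  X=2: P(X=2) = 6/17, P(Y|X=2) = (2/3, 1/3) → H(Y|X=2) = 0.91830
H(Y|X) = (7/17)·0.74960 + (4/17)·1.00000 + (6/17)·0.91830 = 0.8681 bits

H(X,Y) = -Σ_{x,y} P(x,y) log₂ P(x,y). Per-cell terms -P(x,y)·log₂P(x,y):
  X=0: 0.52672, 0.30904
  X=1: 0.36323, 0.36323
  X=2: 0.49117, 0.36323
Sum of the 6 terms: H(X,Y) = 2.4166 bits

Chain rule check:
  H(X) + H(Y|X) = 1.5486 + 0.8681 = 2.4167 bits
  H(X,Y) = 2.4166 bits
✓ Chain rule verified (Δ = 0.0001 is 4-dp rounding noise: each of the three values was rounded independently).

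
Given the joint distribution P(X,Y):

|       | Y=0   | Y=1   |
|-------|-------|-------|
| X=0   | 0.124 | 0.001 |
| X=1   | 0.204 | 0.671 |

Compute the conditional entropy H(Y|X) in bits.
0.6939 bits

H(Y|X) = H(X,Y) - H(X)

H(X,Y) = -Σ_{x,y} P(x,y) log₂ P(x,y). Per-cell terms -P(x,y)·log₂P(x,y):
  X=0: 0.37344, 0.00997
  X=1: 0.46785, 0.38624
Sum of the 4 terms: H(X,Y) = 1.2375 bits

Marginal of X (row sums):
  P(X=0) = 0.124 + 0.001 = 0.125
  P(X=1) = 0.204 + 0.671 = 0.875
H(X) = -[0.125·log₂(0.125) + 0.875·log₂(0.875)]
  = 0.37500 + 0.16856 = 0.5436 bits

H(Y|X) = H(X,Y) - H(X) = 1.2375 - 0.5436 = 0.6939 bits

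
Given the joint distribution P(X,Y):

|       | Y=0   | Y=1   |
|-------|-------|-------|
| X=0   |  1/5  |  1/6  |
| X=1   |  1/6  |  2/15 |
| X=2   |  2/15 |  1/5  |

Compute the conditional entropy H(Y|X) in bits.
0.9855 bits

H(Y|X) = H(X,Y) - H(X)

H(X,Y) = -Σ_{x,y} P(x,y) log₂ P(x,y). Per-cell terms -P(x,y)·log₂P(x,y):
  X=0: 0.4644, 0.4308
  X=1: 0.4308, 0.3876
  X=2: 0.3876, 0.4644
Sum of the 6 terms: H(X,Y) = 2.5656 bits

Marginal of X (row sums):
  P(X=0) = 1/5 + 1/6 = 11/30
  P(X=1) = 1/6 + 2/15 = 3/10
  P(X=2) = 2/15 + 1/5 = 1/3
H(X) = -[(11/30)·log₂(11/30) + (3/10)·log₂(3/10) + (1/3)·log₂(1/3)]
  = 0.5307 + 0.5211 + 0.5283 = 1.5801 bits

H(Y|X) = H(X,Y) - H(X) = 2.5656 - 1.5801 = 0.9855 bits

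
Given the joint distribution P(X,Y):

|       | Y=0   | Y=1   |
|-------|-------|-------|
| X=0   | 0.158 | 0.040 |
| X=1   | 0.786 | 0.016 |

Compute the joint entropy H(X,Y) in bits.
0.9749 bits

H(X,Y) = -Σ_{x,y} P(x,y) log₂ P(x,y). Per-cell terms -P(x,y)·log₂P(x,y):
  X=0: 0.42060, 0.18575
  X=1: 0.27306, 0.09545
Sum of the 4 terms: H(X,Y) = 0.9749 bits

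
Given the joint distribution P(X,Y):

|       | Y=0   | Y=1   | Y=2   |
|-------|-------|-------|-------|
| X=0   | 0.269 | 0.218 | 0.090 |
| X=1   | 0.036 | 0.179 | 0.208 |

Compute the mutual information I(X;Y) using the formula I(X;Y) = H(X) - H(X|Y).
0.1655 bits

I(X;Y) = H(X) - H(X|Y)

Marginal of X (row sums):
  P(X=0) = 0.269 + 0.218 + 0.090 = 0.577
  P(X=1) = 0.036 + 0.179 + 0.208 = 0.423
H(X) = -[0.577·log₂(0.577) + 0.423·log₂(0.423)]
  = 0.45777 + 0.52506 = 0.9828 bits

Marginal of Y (column sums):
  P(Y=0) = 0.269 + 0.036 = 0.305
  P(Y=1) = 0.218 + 0.179 = 0.397
  P(Y=2) = 0.090 + 0.208 = 0.298
H(X|Y) = Σ_y P(y)·H(X|Y=y):
  Y=0: P(Y=0) = 0.305, P(X|Y=0) = (269/305, 36/305) → H(X|Y=0) = 0.52368
  Y=1: P(Y=1) = 0.397, P(X|Y=1) = (218/397, 179/397) → H(X|Y=1) = 0.99303
  Y=2: P(Y=2) = 0.298, P(X|Y=2) = (45/149, 104/149) → H(X|Y=2) = 0.88374
H(X|Y) = 0.305·0.52368 + 0.397·0.99303 + 0.298·0.88374 = 0.8173 bits

I(X;Y) = H(X) - H(X|Y) = 0.9828 - 0.8173 = 0.1655 bits

Cross-check via I(X;Y) = H(X) + H(Y) - H(X,Y): computing H(Y) from the column sums and H(X,Y) from the 6 cells in the same way gives H(Y) = 1.5721 bits and H(X,Y) = 2.3894 bits, so
I(X;Y) = 0.9828 + 1.5721 - 2.3894 = 0.1655 bits ✓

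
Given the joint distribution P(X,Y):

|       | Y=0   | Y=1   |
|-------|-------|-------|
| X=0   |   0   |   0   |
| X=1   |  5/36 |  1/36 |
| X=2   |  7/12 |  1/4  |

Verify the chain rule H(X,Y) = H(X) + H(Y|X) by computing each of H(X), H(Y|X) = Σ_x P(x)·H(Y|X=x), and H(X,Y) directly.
H(X) = 0.6500 bits, H(Y|X) = 0.8427 bits, H(X,Y) = 1.4928 bits

Marginal of X (row sums):
  P(X=0) = 0 + 0 = 0
  P(X=1) = 5/36 + 1/36 = 1/6
  P(X=2) = 7/12 + 1/4 = 5/6
H(X) = -[(1/6)·log₂(1/6) + (5/6)·log₂(5/6)]   (outcomes with P = 0 contribute 0)
  = 0.43083 + 0.21920 = 0.6500 bits

H(Y|X) = Σ_x P(x)·H(Y|X=x):
  X=0: P(X=0) = 0 → contributes 0
  X=1: P(X=1) = 1/6, P(Y|X=1) = (5/6, 1/6) → H(Y|X=1) = 0.65002
  X=2: P(X=2) = 5/6, P(Y|X=2) = (7/10, 3/10) → H(Y|X=2) = 0.88129
H(Y|X) = (1/6)·0.65002 + (5/6)·0.88129 = 0.8427 bits

H(X,Y) = -Σ_{x,y} P(x,y) log₂ P(x,y). Per-cell terms -P(x,y)·log₂P(x,y):
  X=0: 0.00000, 0.00000
  X=1: 0.39556, 0.14361
  X=2: 0.45360, 0.50000
  (cells with P = 0 contribute 0)
Sum of the 6 terms: H(X,Y) = 1.4928 bits

Chain rule check:
  H(X) + H(Y|X) = 0.6500 + 0.8427 = 1.4927 bits
  H(X,Y) = 1.4928 bits
✓ Chain rule verified (Δ = 0.0001 is 4-dp rounding noise: each of the three values was rounded independently).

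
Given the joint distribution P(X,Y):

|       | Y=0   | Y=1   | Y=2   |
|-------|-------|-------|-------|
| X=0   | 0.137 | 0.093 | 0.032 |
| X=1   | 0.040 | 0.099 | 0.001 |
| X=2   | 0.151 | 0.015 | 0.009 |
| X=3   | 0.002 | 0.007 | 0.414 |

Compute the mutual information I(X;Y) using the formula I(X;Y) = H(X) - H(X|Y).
0.8338 bits

I(X;Y) = H(X) - H(X|Y)

Marginal of X (row sums):
  P(X=0) = 0.137 + 0.093 + 0.032 = 0.262
  P(X=1) = 0.040 + 0.099 + 0.001 = 0.140
  P(X=2) = 0.151 + 0.015 + 0.009 = 0.175
  P(X=3) = 0.002 + 0.007 + 0.414 = 0.423
H(X) = -[0.262·log₂(0.262) + 0.140·log₂(0.140) + 0.175·log₂(0.175) + 0.423·log₂(0.423)]
  = 0.50628 + 0.39711 + 0.44005 + 0.52506 = 1.8685 bits

Marginal of Y (column sums):
  P(Y=0) = 0.137 + 0.040 + 0.151 + 0.002 = 0.330
  P(Y=1) = 0.093 + 0.099 + 0.015 + 0.007 = 0.214
  P(Y=2) = 0.032 + 0.001 + 0.009 + 0.414 = 0.456
H(X|Y) = Σ_y P(y)·H(X|Y=y):
  Y=0: P(Y=0) = 0.330, P(X|Y=0) = (137/330, 4/33, 151/330, 1/165) → H(X|Y=0) = 1.45630
  Y=1: P(Y=1) = 0.214, P(X|Y=1) = (93/214, 99/214, 15/214, 7/214) → H(X|Y=1) = 1.46715
  Y=2: P(Y=2) = 0.456, P(X|Y=2) = (4/57, 1/456, 3/152, 69/76) → H(X|Y=2) = 0.52668
H(X|Y) = 0.330·1.45630 + 0.214·1.46715 + 0.456·0.52668 = 1.0347 bits

I(X;Y) = H(X) - H(X|Y) = 1.8685 - 1.0347 = 0.8338 bits

Cross-check via I(X;Y) = H(X) + H(Y) - H(X,Y): computing H(Y) from the column sums and H(X,Y) from the 12 cells in the same way gives H(Y) = 1.5204 bits and H(X,Y) = 2.5551 bits, so
I(X;Y) = 1.8685 + 1.5204 - 2.5551 = 0.8338 bits ✓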